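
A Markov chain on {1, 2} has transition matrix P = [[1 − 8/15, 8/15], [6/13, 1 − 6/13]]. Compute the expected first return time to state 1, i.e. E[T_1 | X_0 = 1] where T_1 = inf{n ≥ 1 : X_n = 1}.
E[T_1 | X_0 = 1] = 1/π_1 = 97/45

For an irreducible recurrent Markov chain with stationary distribution π, E[T_i | X_0 = i] = 1/π_i (Kac's formula). Here π_1 = (6/13)/(8/15 + 6/13) = (6/13)/(194/195) = 45/97, so E[T_1 | X_0 = 1] = 1/π_1 = (8/15 + 6/13)/(6/13) = (194/195)/(6/13) = 97/45.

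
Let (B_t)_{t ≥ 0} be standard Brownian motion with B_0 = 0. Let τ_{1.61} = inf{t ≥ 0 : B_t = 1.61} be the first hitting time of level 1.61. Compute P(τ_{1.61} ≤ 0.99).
P(τ_{1.61} ≤ 0.99) = 2(1 − Φ(1.61/√0.99)) = 2(1 − Φ(1.6181)) ≈ 0.1056

By the reflection principle for standard BM, P(τ_b ≤ t) = 2 · P(B_t ≥ b). Since B_t ~ N(0, t), P(B_t ≥ 1.61) = 1 − Φ(1.61/√t) = 1 − Φ(1.61/√0.99) = 1 − Φ(1.6181) ≈ 0.05282. Doubling: P(τ_{1.61} ≤ 0.99) ≈ 2 · 0.05282 = 0.10564 ≈ 0.1056.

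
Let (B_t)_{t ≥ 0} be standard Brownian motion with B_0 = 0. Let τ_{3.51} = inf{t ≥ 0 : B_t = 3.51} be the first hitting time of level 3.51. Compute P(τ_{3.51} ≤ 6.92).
P(τ_{3.51} ≤ 6.92) = 2(1 − Φ(3.51/√6.92)) = 2(1 − Φ(1.3343)) ≈ 0.1821

By the reflection principle for standard BM, P(τ_b ≤ t) = 2 · P(B_t ≥ b). Since B_t ~ N(0, t), P(B_t ≥ 3.51) = 1 − Φ(3.51/√t) = 1 − Φ(3.51/√6.92) = 1 − Φ(1.3343) ≈ 0.09105. Doubling: P(τ_{3.51} ≤ 6.92) ≈ 2 · 0.09105 = 0.18210 ≈ 0.1821.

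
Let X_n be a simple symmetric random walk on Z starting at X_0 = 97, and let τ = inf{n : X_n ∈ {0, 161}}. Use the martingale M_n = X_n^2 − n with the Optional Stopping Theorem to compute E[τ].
E[τ] = 6208

M_n = X_n^2 − n is a martingale (since E[X_{n+1}^2 | F_n] = X_n^2 + 1). By OST (τ has finite mean in a bounded region), E[M_τ] = E[M_0] = X_0^2 − 0 = 97^2 = 9409. Also E[M_τ] = E[X_τ^2] − E[τ]. The walk exits at 0 or 161, with P(hit 161 first) = 97/161, so E[X_τ^2] = 161^2 · 97/161 + 0 = 15617. Thus E[τ] = E[X_τ^2] − E[M_τ] = 15617 − 9409 = 6208 = 97(161 − 97) = 6208.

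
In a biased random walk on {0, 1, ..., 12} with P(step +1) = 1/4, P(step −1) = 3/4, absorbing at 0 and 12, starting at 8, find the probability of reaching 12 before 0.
P(hit 12 before 0) = (1 − (3)^8) / (1 − (3)^12) = 82/6643

Let u_k denote P(reach 12 before 0 | start at k). Boundary: u_0 = 0, u_12 = 1. Recurrence: u_k = 1/4·u_{k+1} + 3/4·u_{k-1} for 1 ≤ k ≤ 11. Try u_k = A + B·r^k with r = q/p = (3/4)/(1/4) = 3. Substitution satisfies the recurrence; boundary conditions give:
  u_k = (1 − r^k) / (1 − r^N) = (1 − (3)^8) / (1 − (3)^12) = 82/6643.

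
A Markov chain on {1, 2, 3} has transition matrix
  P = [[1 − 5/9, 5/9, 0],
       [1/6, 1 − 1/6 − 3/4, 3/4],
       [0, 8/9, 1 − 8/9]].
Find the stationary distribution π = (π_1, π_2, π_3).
π = (48/343, 160/343, 135/343)

This is a birth-death chain on three states, which satisfies detailed balance: π_1 · P_{12} = π_2 · P_{21} and π_2 · P_{23} = π_3 · P_{32}.
From π_1 · 5/9 = π_2 · 1/6: π_2/π_1 = (5/9)/(1/6) = 10/3.
From π_2 · 3/4 = π_3 · 8/9: π_3/π_2 = (3/4)/(8/9) = 27/32.
Take π_1 proportional to 1; then unnormalized π = (1, 10/3, 45/16). Normalize by dividing by the sum 343/48:
  π = (48/343, 160/343, 135/343).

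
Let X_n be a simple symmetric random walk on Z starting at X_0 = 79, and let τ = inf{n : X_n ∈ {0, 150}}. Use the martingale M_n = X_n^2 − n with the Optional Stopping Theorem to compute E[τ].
E[τ] = 5609

M_n = X_n^2 − n is a martingale (since E[X_{n+1}^2 | F_n] = X_n^2 + 1). By OST (τ has finite mean in a bounded region), E[M_τ] = E[M_0] = X_0^2 − 0 = 79^2 = 6241. Also E[M_τ] = E[X_τ^2] − E[τ]. The walk exits at 0 or 150, with P(hit 150 first) = 79/150, so E[X_τ^2] = 150^2 · 79/150 + 0 = 11850. Thus E[τ] = E[X_τ^2] − E[M_τ] = 11850 − 6241 = 5609 = 79(150 − 79) = 5609.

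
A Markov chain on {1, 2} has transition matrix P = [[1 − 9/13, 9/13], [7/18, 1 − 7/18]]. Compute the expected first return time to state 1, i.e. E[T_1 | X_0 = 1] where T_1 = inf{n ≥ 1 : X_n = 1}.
E[T_1 | X_0 = 1] = 1/π_1 = 253/91

For an irreducible recurrent Markov chain with stationary distribution π, E[T_i | X_0 = i] = 1/π_i (Kac's formula). Here π_1 = (7/18)/(9/13 + 7/18) = (7/18)/(253/234) = 91/253, so E[T_1 | X_0 = 1] = 1/π_1 = (9/13 + 7/18)/(7/18) = (253/234)/(7/18) = 253/91.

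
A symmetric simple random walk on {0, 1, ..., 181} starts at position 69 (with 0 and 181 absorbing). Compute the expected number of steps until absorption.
E[τ | X_0 = 69] = 7728

Let v_k = E[τ | X_0 = k]. Boundary: v_0 = v_181 = 0. Recurrence: v_k = 1 + (v_{k-1} + v_{k+1})/2 for 1 ≤ k ≤ 180. The particular solution to v_k − (v_{k-1} + v_{k+1})/2 = 1 is v_k = −k^2. Adding homogeneous solution A + B k and matching boundaries gives v_k = k (181 − k). Substituting k = 69: v_69 = 69 · 112 = 7728.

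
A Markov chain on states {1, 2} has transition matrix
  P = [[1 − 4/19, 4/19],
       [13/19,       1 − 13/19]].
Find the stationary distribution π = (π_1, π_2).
π_1 = 13/17, π_2 = 4/17

Solve πP = π with π_1 + π_2 = 1. From πP = π: π_1 · (1 − 4/19) + π_2 · 13/19 = π_1 ⇒ π_2 · 13/19 = π_1 · 4/19 ⇒ π_2/π_1 = (4/19)/(13/19) = 4/13. Together with π_1 + π_2 = 1:
  π_1 = (13/19)/(4/19 + 13/19) = (13/19)/(17/19) = 13/17,
  π_2 = (4/19)/(4/19 + 13/19) = (4/19)/(17/19) = 4/17.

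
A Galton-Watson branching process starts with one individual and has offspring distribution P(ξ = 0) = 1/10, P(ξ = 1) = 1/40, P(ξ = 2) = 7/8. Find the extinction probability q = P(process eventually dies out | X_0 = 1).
q = 4/35

The pgf is f(s) = 1/10 + 1/40·s + 7/8·s². The extinction probability q is the smallest fixed point of f in [0, 1]. Setting s = f(s):
  7/8·s² + (1/40 − 1)·s + 1/10 = 0
  7/8·s² − (1/10 + 7/8)·s + 1/10 = 0
which factors as (s − 1)·(7/8·s − 1/10) = 0, giving roots s = 1 and s = (1/10)/(7/8) = 4/35.
Mean offspring μ = 1/40 + 2·7/8 = 71/40 > 1 (supercritical), so q < 1. The extinction probability is the smaller root: q = (1/10)/(7/8) = 4/35.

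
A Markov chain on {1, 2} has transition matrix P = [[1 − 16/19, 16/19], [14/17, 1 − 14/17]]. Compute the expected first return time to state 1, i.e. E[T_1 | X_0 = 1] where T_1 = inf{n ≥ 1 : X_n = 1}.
E[T_1 | X_0 = 1] = 1/π_1 = 269/133

For an irreducible recurrent Markov chain with stationary distribution π, E[T_i | X_0 = i] = 1/π_i (Kac's formula). Here π_1 = (14/17)/(16/19 + 14/17) = (14/17)/(538/323) = 133/269, so E[T_1 | X_0 = 1] = 1/π_1 = (16/19 + 14/17)/(14/17) = (538/323)/(14/17) = 269/133.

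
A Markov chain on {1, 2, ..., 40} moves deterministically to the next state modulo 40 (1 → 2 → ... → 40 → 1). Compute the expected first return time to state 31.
E[T_31 | X_0 = 31] = 40

The chain cycles deterministically, so starting at state 31 it returns in exactly 40 steps. Equivalently, the stationary distribution is uniform π_j = 1/40 for every state j, so by Kac's formula E[T_31] = 1/π_31 = 40.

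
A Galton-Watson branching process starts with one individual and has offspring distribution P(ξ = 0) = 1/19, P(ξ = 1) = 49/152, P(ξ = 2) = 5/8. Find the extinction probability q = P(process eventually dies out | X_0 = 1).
q = 8/95

The pgf is f(s) = 1/19 + 49/152·s + 5/8·s². The extinction probability q is the smallest fixed point of f in [0, 1]. Setting s = f(s):
  5/8·s² + (49/152 − 1)·s + 1/19 = 0
  5/8·s² − (1/19 + 5/8)·s + 1/19 = 0
which factors as (s − 1)·(5/8·s − 1/19) = 0, giving roots s = 1 and s = (1/19)/(5/8) = 8/95.
Mean offspring μ = 49/152 + 2·5/8 = 239/152 > 1 (supercritical), so q < 1. The extinction probability is the smaller root: q = (1/19)/(5/8) = 8/95.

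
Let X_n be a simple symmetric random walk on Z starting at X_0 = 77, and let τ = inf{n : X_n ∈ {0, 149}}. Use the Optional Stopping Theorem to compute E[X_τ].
E[X_τ] = 77

X_n is a martingale and τ is a bounded-mean stopping time (indeed τ is finite a.s. with bounded expectation since the walk is in a bounded region). By the OST, E[X_τ] = E[X_0] = 77. Equivalently: E[X_τ] = 149 · P(hit 149 first) + 0 · P(hit 0 first) = 149 · (77/149) = 77.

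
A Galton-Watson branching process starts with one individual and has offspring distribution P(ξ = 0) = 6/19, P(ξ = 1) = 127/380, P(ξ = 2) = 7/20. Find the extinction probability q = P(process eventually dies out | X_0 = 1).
q = 120/133

The pgf is f(s) = 6/19 + 127/380·s + 7/20·s². The extinction probability q is the smallest fixed point of f in [0, 1]. Setting s = f(s):
  7/20·s² + (127/380 − 1)·s + 6/19 = 0
  7/20·s² − (6/19 + 7/20)·s + 6/19 = 0
which factors as (s − 1)·(7/20·s − 6/19) = 0, giving roots s = 1 and s = (6/19)/(7/20) = 120/133.
Mean offspring μ = 127/380 + 2·7/20 = 393/380 > 1 (supercritical), so q < 1. The extinction probability is the smaller root: q = (6/19)/(7/20) = 120/133.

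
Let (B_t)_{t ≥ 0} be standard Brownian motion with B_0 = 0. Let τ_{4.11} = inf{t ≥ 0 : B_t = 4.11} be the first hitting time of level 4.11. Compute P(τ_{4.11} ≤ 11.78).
P(τ_{4.11} ≤ 11.78) = 2(1 − Φ(4.11/√11.78)) = 2(1 − Φ(1.1975)) ≈ 0.2311

By the reflection principle for standard BM, P(τ_b ≤ t) = 2 · P(B_t ≥ b). Since B_t ~ N(0, t), P(B_t ≥ 4.11) = 1 − Φ(4.11/√t) = 1 − Φ(4.11/√11.78) = 1 − Φ(1.1975) ≈ 0.11556. Doubling: P(τ_{4.11} ≤ 11.78) ≈ 2 · 0.11556 = 0.23112 ≈ 0.2311.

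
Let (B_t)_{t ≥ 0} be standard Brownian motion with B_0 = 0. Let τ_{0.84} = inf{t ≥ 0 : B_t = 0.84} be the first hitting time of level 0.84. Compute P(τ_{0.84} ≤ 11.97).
P(τ_{0.84} ≤ 11.97) = 2(1 − Φ(0.84/√11.97)) = 2(1 − Φ(0.2428)) ≈ 0.8082

By the reflection principle for standard BM, P(τ_b ≤ t) = 2 · P(B_t ≥ b). Since B_t ~ N(0, t), P(B_t ≥ 0.84) = 1 − Φ(0.84/√t) = 1 − Φ(0.84/√11.97) = 1 − Φ(0.2428) ≈ 0.40408. Doubling: P(τ_{0.84} ≤ 11.97) ≈ 2 · 0.40408 = 0.80816 ≈ 0.8082.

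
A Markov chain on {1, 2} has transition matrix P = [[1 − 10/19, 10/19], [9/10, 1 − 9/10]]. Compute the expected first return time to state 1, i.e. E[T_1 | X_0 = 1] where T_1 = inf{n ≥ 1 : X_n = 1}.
E[T_1 | X_0 = 1] = 1/π_1 = 271/171

For an irreducible recurrent Markov chain with stationary distribution π, E[T_i | X_0 = i] = 1/π_i (Kac's formula). Here π_1 = (9/10)/(10/19 + 9/10) = (9/10)/(271/190) = 171/271, so E[T_1 | X_0 = 1] = 1/π_1 = (10/19 + 9/10)/(9/10) = (271/190)/(9/10) = 271/171.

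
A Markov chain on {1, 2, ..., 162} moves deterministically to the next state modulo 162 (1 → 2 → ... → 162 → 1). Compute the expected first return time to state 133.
E[T_133 | X_0 = 133] = 162

The chain cycles deterministically, so starting at state 133 it returns in exactly 162 steps. Equivalently, the stationary distribution is uniform π_j = 1/162 for every state j, so by Kac's formula E[T_133] = 1/π_133 = 162.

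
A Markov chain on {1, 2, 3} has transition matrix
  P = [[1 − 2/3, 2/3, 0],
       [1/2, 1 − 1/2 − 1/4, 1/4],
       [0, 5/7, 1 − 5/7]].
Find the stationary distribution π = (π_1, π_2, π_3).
π = (5/14, 10/21, 1/6)

This is a birth-death chain on three states, which satisfies detailed balance: π_1 · P_{12} = π_2 · P_{21} and π_2 · P_{23} = π_3 · P_{32}.
From π_1 · 2/3 = π_2 · 1/2: π_2/π_1 = (2/3)/(1/2) = 4/3.
From π_2 · 1/4 = π_3 · 5/7: π_3/π_2 = (1/4)/(5/7) = 7/20.
Take π_1 proportional to 1; then unnormalized π = (1, 4/3, 7/15). Normalize by dividing by the sum 14/5:
  π = (5/14, 10/21, 1/6).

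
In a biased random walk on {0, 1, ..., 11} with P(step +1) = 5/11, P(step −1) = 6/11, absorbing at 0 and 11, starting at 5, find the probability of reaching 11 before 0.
P(hit 11 before 0) = (1 − (6/5)^5) / (1 − (6/5)^11) = 72671875/313968931

Let u_k denote P(reach 11 before 0 | start at k). Boundary: u_0 = 0, u_11 = 1. Recurrence: u_k = 5/11·u_{k+1} + 6/11·u_{k-1} for 1 ≤ k ≤ 10. Try u_k = A + B·r^k with r = q/p = (6/11)/(5/11) = 6/5. Substitution satisfies the recurrence; boundary conditions give:
  u_k = (1 − r^k) / (1 − r^N) = (1 − (6/5)^5) / (1 − (6/5)^11) = 72671875/313968931.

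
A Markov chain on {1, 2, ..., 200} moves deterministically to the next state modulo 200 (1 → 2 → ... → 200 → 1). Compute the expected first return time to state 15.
E[T_15 | X_0 = 15] = 200

The chain cycles deterministically, so starting at state 15 it returns in exactly 200 steps. Equivalently, the stationary distribution is uniform π_j = 1/200 for every state j, so by Kac's formula E[T_15] = 1/π_15 = 200.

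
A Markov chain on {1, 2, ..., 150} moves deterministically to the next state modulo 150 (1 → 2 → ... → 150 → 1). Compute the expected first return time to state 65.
E[T_65 | X_0 = 65] = 150

The chain cycles deterministically, so starting at state 65 it returns in exactly 150 steps. Equivalently, the stationary distribution is uniform π_j = 1/150 for every state j, so by Kac's formula E[T_65] = 1/π_65 = 150.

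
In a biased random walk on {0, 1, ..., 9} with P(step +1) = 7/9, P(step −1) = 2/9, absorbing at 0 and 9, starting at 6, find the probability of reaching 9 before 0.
P(hit 9 before 0) = (1 − (2/7)^6) / (1 − (2/7)^9) = 120393/120457

Let u_k denote P(reach 9 before 0 | start at k). Boundary: u_0 = 0, u_9 = 1. Recurrence: u_k = 7/9·u_{k+1} + 2/9·u_{k-1} for 1 ≤ k ≤ 8. Try u_k = A + B·r^k with r = q/p = (2/9)/(7/9) = 2/7. Substitution satisfies the recurrence; boundary conditions give:
  u_k = (1 − r^k) / (1 − r^N) = (1 − (2/7)^6) / (1 − (2/7)^9) = 120393/120457.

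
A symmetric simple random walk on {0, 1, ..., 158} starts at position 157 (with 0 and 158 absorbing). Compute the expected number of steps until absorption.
E[τ | X_0 = 157] = 157

Let v_k = E[τ | X_0 = k]. Boundary: v_0 = v_158 = 0. Recurrence: v_k = 1 + (v_{k-1} + v_{k+1})/2 for 1 ≤ k ≤ 157. The particular solution to v_k − (v_{k-1} + v_{k+1})/2 = 1 is v_k = −k^2. Adding homogeneous solution A + B k and matching boundaries gives v_k = k (158 − k). Substituting k = 157: v_157 = 157 · 1 = 157.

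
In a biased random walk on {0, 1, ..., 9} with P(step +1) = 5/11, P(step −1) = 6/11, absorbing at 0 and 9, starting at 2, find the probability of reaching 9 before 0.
P(hit 9 before 0) = (1 − (6/5)^2) / (1 − (6/5)^9) = 859375/8124571

Let u_k denote P(reach 9 before 0 | start at k). Boundary: u_0 = 0, u_9 = 1. Recurrence: u_k = 5/11·u_{k+1} + 6/11·u_{k-1} for 1 ≤ k ≤ 8. Try u_k = A + B·r^k with r = q/p = (6/11)/(5/11) = 6/5. Substitution satisfies the recurrence; boundary conditions give:
  u_k = (1 − r^k) / (1 − r^N) = (1 − (6/5)^2) / (1 − (6/5)^9) = 859375/8124571.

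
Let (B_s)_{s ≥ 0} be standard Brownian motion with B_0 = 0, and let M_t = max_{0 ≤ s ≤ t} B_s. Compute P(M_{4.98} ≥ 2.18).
P(M_{4.98} ≥ 2.18) = 2·P(B_{4.98} ≥ 2.18) = 2(1 − Φ(2.18/√4.98)) ≈ 0.3286

By the reflection principle for Brownian motion, P(M_t ≥ a) = 2 · P(B_t ≥ a) for a ≥ 0. Since B_t ~ N(0, t), P(B_t ≥ 2.18) = 1 − Φ(2.18/√t) = 1 − Φ(2.18/√4.98) = 1 − Φ(0.9769). So
  P(M_{4.98} ≥ 2.18) = 2(1 − Φ(0.9769)) ≈ 0.3286.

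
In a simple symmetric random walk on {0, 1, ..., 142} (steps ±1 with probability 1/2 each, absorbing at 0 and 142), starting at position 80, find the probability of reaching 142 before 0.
P(hit 142 before 0) = 80/142 = 40/71

Let u_k = P(hit 142 before 0 | start at k). Then u_0 = 0, u_142 = 1, and u_k = u_{k-1}/2 + u_{k+1}/2 for 1 ≤ k ≤ 141. This harmonic recurrence is solved by u_k = k/142, giving u_80 = 80/142 = 40/71.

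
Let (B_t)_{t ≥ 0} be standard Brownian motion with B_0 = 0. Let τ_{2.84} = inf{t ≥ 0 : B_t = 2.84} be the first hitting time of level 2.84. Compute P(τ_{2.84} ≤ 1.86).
P(τ_{2.84} ≤ 1.86) = 2(1 − Φ(2.84/√1.86)) = 2(1 − Φ(2.0824)) ≈ 0.0373

By the reflection principle for standard BM, P(τ_b ≤ t) = 2 · P(B_t ≥ b). Since B_t ~ N(0, t), P(B_t ≥ 2.84) = 1 − Φ(2.84/√t) = 1 − Φ(2.84/√1.86) = 1 − Φ(2.0824) ≈ 0.01865. Doubling: P(τ_{2.84} ≤ 1.86) ≈ 2 · 0.01865 = 0.03730 ≈ 0.0373.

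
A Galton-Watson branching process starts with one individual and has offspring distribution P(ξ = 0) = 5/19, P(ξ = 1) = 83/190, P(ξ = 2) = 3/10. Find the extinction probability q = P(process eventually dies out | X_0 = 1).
q = 50/57

The pgf is f(s) = 5/19 + 83/190·s + 3/10·s². The extinction probability q is the smallest fixed point of f in [0, 1]. Setting s = f(s):
  3/10·s² + (83/190 − 1)·s + 5/19 = 0
  3/10·s² − (5/19 + 3/10)·s + 5/19 = 0
which factors as (s − 1)·(3/10·s − 5/19) = 0, giving roots s = 1 and s = (5/19)/(3/10) = 50/57.
Mean offspring μ = 83/190 + 2·3/10 = 197/190 > 1 (supercritical), so q < 1. The extinction probability is the smaller root: q = (5/19)/(3/10) = 50/57.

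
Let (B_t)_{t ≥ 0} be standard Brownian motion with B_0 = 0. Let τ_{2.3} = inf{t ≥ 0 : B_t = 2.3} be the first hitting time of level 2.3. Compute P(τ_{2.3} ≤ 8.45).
P(τ_{2.3} ≤ 8.45) = 2(1 − Φ(2.3/√8.45)) = 2(1 − Φ(0.7912)) ≈ 0.4288

By the reflection principle for standard BM, P(τ_b ≤ t) = 2 · P(B_t ≥ b). Since B_t ~ N(0, t), P(B_t ≥ 2.3) = 1 − Φ(2.3/√t) = 1 − Φ(2.3/√8.45) = 1 − Φ(0.7912) ≈ 0.21441. Doubling: P(τ_{2.3} ≤ 8.45) ≈ 2 · 0.21441 = 0.42882 ≈ 0.4288.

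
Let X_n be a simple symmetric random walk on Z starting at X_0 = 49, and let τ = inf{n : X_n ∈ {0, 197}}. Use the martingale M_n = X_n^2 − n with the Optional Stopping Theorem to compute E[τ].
E[τ] = 7252

M_n = X_n^2 − n is a martingale (since E[X_{n+1}^2 | F_n] = X_n^2 + 1). By OST (τ has finite mean in a bounded region), E[M_τ] = E[M_0] = X_0^2 − 0 = 49^2 = 2401. Also E[M_τ] = E[X_τ^2] − E[τ]. The walk exits at 0 or 197, with P(hit 197 first) = 49/197, so E[X_τ^2] = 197^2 · 49/197 + 0 = 9653. Thus E[τ] = E[X_τ^2] − E[M_τ] = 9653 − 2401 = 7252 = 49(197 − 49) = 7252.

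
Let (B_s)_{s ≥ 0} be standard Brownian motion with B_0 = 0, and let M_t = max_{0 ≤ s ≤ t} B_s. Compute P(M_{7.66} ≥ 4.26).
P(M_{7.66} ≥ 4.26) = 2·P(B_{7.66} ≥ 4.26) = 2(1 − Φ(4.26/√7.66)) ≈ 0.1238

By the reflection principle for Brownian motion, P(M_t ≥ a) = 2 · P(B_t ≥ a) for a ≥ 0. Since B_t ~ N(0, t), P(B_t ≥ 4.26) = 1 − Φ(4.26/√t) = 1 − Φ(4.26/√7.66) = 1 − Φ(1.5392). So
  P(M_{7.66} ≥ 4.26) = 2(1 − Φ(1.5392)) ≈ 0.1238.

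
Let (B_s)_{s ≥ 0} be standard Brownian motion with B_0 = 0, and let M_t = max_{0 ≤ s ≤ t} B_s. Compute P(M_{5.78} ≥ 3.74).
P(M_{5.78} ≥ 3.74) = 2·P(B_{5.78} ≥ 3.74) = 2(1 − Φ(3.74/√5.78)) ≈ 0.1198

By the reflection principle for Brownian motion, P(M_t ≥ a) = 2 · P(B_t ≥ a) for a ≥ 0. Since B_t ~ N(0, t), P(B_t ≥ 3.74) = 1 − Φ(3.74/√t) = 1 − Φ(3.74/√5.78) = 1 − Φ(1.5556). So
  P(M_{5.78} ≥ 3.74) = 2(1 − Φ(1.5556)) ≈ 0.1198.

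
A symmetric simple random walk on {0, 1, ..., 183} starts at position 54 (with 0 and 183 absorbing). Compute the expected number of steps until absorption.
E[τ | X_0 = 54] = 6966

Let v_k = E[τ | X_0 = k]. Boundary: v_0 = v_183 = 0. Recurrence: v_k = 1 + (v_{k-1} + v_{k+1})/2 for 1 ≤ k ≤ 182. The particular solution to v_k − (v_{k-1} + v_{k+1})/2 = 1 is v_k = −k^2. Adding homogeneous solution A + B k and matching boundaries gives v_k = k (183 − k). Substituting k = 54: v_54 = 54 · 129 = 6966.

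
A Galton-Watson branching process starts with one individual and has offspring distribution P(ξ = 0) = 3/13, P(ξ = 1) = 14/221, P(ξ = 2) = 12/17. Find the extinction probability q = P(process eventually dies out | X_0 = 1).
q = 17/52

The pgf is f(s) = 3/13 + 14/221·s + 12/17·s². The extinction probability q is the smallest fixed point of f in [0, 1]. Setting s = f(s):
  12/17·s² + (14/221 − 1)·s + 3/13 = 0
  12/17·s² − (3/13 + 12/17)·s + 3/13 = 0
which factors as (s − 1)·(12/17·s − 3/13) = 0, giving roots s = 1 and s = (3/13)/(12/17) = 17/52.
Mean offspring μ = 14/221 + 2·12/17 = 326/221 > 1 (supercritical), so q < 1. The extinction probability is the smaller root: q = (3/13)/(12/17) = 17/52.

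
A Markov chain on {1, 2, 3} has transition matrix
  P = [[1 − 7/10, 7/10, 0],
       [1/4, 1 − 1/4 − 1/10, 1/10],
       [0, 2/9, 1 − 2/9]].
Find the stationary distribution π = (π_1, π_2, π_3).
π = (50/253, 140/253, 63/253)

This is a birth-death chain on three states, which satisfies detailed balance: π_1 · P_{12} = π_2 · P_{21} and π_2 · P_{23} = π_3 · P_{32}.
From π_1 · 7/10 = π_2 · 1/4: π_2/π_1 = (7/10)/(1/4) = 14/5.
From π_2 · 1/10 = π_3 · 2/9: π_3/π_2 = (1/10)/(2/9) = 9/20.
Take π_1 proportional to 1; then unnormalized π = (1, 14/5, 63/50). Normalize by dividing by the sum 253/50:
  π = (50/253, 140/253, 63/253).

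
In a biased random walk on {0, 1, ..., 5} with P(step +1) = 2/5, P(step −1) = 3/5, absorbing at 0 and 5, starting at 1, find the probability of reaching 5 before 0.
P(hit 5 before 0) = (1 − (3/2)^1) / (1 − (3/2)^5) = 16/211

Let u_k denote P(reach 5 before 0 | start at k). Boundary: u_0 = 0, u_5 = 1. Recurrence: u_k = 2/5·u_{k+1} + 3/5·u_{k-1} for 1 ≤ k ≤ 4. Try u_k = A + B·r^k with r = q/p = (3/5)/(2/5) = 3/2. Substitution satisfies the recurrence; boundary conditions give:
  u_k = (1 − r^k) / (1 − r^N) = (1 − (3/2)^1) / (1 − (3/2)^5) = 16/211.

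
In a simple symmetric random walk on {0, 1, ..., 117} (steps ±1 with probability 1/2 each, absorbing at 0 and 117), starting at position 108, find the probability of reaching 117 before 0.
P(hit 117 before 0) = 108/117 = 12/13

Let u_k = P(hit 117 before 0 | start at k). Then u_0 = 0, u_117 = 1, and u_k = u_{k-1}/2 + u_{k+1}/2 for 1 ≤ k ≤ 116. This harmonic recurrence is solved by u_k = k/117, giving u_108 = 108/117 = 12/13.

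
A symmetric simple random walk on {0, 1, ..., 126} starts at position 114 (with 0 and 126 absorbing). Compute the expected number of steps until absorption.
E[τ | X_0 = 114] = 1368

Let v_k = E[τ | X_0 = k]. Boundary: v_0 = v_126 = 0. Recurrence: v_k = 1 + (v_{k-1} + v_{k+1})/2 for 1 ≤ k ≤ 125. The particular solution to v_k − (v_{k-1} + v_{k+1})/2 = 1 is v_k = −k^2. Adding homogeneous solution A + B k and matching boundaries gives v_k = k (126 − k). Substituting k = 114: v_114 = 114 · 12 = 1368.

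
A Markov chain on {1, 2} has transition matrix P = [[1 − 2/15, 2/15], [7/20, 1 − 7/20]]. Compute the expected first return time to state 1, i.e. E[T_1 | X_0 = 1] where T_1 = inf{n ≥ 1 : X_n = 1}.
E[T_1 | X_0 = 1] = 1/π_1 = 29/21

For an irreducible recurrent Markov chain with stationary distribution π, E[T_i | X_0 = i] = 1/π_i (Kac's formula). Here π_1 = (7/20)/(2/15 + 7/20) = (7/20)/(29/60) = 21/29, so E[T_1 | X_0 = 1] = 1/π_1 = (2/15 + 7/20)/(7/20) = (29/60)/(7/20) = 29/21.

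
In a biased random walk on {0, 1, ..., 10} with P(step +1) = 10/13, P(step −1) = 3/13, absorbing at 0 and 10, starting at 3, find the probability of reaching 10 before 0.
P(hit 10 before 0) = (1 − (3/10)^3) / (1 − (3/10)^10) = 1390000000/1428562993

Let u_k denote P(reach 10 before 0 | start at k). Boundary: u_0 = 0, u_10 = 1. Recurrence: u_k = 10/13·u_{k+1} + 3/13·u_{k-1} for 1 ≤ k ≤ 9. Try u_k = A + B·r^k with r = q/p = (3/13)/(10/13) = 3/10. Substitution satisfies the recurrence; boundary conditions give:
  u_k = (1 − r^k) / (1 − r^N) = (1 − (3/10)^3) / (1 − (3/10)^10) = 1390000000/1428562993.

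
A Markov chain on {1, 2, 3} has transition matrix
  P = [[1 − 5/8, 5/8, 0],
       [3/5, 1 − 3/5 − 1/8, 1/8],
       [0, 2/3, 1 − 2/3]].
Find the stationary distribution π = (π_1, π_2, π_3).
π = (384/859, 400/859, 75/859)

This is a birth-death chain on three states, which satisfies detailed balance: π_1 · P_{12} = π_2 · P_{21} and π_2 · P_{23} = π_3 · P_{32}.
From π_1 · 5/8 = π_2 · 3/5: π_2/π_1 = (5/8)/(3/5) = 25/24.
From π_2 · 1/8 = π_3 · 2/3: π_3/π_2 = (1/8)/(2/3) = 3/16.
Take π_1 proportional to 1; then unnormalized π = (1, 25/24, 25/128). Normalize by dividing by the sum 859/384:
  π = (384/859, 400/859, 75/859).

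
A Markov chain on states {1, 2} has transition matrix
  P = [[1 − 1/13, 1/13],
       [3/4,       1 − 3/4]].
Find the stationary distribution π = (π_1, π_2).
π_1 = 39/43, π_2 = 4/43

Solve πP = π with π_1 + π_2 = 1. From πP = π: π_1 · (1 − 1/13) + π_2 · 3/4 = π_1 ⇒ π_2 · 3/4 = π_1 · 1/13 ⇒ π_2/π_1 = (1/13)/(3/4) = 4/39. Together with π_1 + π_2 = 1:
  π_1 = (3/4)/(1/13 + 3/4) = (3/4)/(43/52) = 39/43,
  π_2 = (1/13)/(1/13 + 3/4) = (1/13)/(43/52) = 4/43.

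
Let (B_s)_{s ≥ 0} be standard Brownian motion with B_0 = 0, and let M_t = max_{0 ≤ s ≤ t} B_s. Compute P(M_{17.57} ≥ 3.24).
P(M_{17.57} ≥ 3.24) = 2·P(B_{17.57} ≥ 3.24) = 2(1 − Φ(3.24/√17.57)) ≈ 0.4395

By the reflection principle for Brownian motion, P(M_t ≥ a) = 2 · P(B_t ≥ a) for a ≥ 0. Since B_t ~ N(0, t), P(B_t ≥ 3.24) = 1 − Φ(3.24/√t) = 1 − Φ(3.24/√17.57) = 1 − Φ(0.7730). So
  P(M_{17.57} ≥ 3.24) = 2(1 − Φ(0.7730)) ≈ 0.4395.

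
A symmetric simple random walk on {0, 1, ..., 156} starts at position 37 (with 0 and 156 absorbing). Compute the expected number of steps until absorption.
E[τ | X_0 = 37] = 4403

Let v_k = E[τ | X_0 = k]. Boundary: v_0 = v_156 = 0. Recurrence: v_k = 1 + (v_{k-1} + v_{k+1})/2 for 1 ≤ k ≤ 155. The particular solution to v_k − (v_{k-1} + v_{k+1})/2 = 1 is v_k = −k^2. Adding homogeneous solution A + B k and matching boundaries gives v_k = k (156 − k). Substituting k = 37: v_37 = 37 · 119 = 4403.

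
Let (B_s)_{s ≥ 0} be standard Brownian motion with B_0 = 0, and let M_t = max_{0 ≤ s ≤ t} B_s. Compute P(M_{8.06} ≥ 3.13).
P(M_{8.06} ≥ 3.13) = 2·P(B_{8.06} ≥ 3.13) = 2(1 − Φ(3.13/√8.06)) ≈ 0.2702

By the reflection principle for Brownian motion, P(M_t ≥ a) = 2 · P(B_t ≥ a) for a ≥ 0. Since B_t ~ N(0, t), P(B_t ≥ 3.13) = 1 − Φ(3.13/√t) = 1 − Φ(3.13/√8.06) = 1 − Φ(1.1025). So
  P(M_{8.06} ≥ 3.13) = 2(1 − Φ(1.1025)) ≈ 0.2702.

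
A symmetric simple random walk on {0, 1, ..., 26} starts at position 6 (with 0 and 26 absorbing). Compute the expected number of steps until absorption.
E[τ | X_0 = 6] = 120

Let v_k = E[τ | X_0 = k]. Boundary: v_0 = v_26 = 0. Recurrence: v_k = 1 + (v_{k-1} + v_{k+1})/2 for 1 ≤ k ≤ 25. The particular solution to v_k − (v_{k-1} + v_{k+1})/2 = 1 is v_k = −k^2. Adding homogeneous solution A + B k and matching boundaries gives v_k = k (26 − k). Substituting k = 6: v_6 = 6 · 20 = 120.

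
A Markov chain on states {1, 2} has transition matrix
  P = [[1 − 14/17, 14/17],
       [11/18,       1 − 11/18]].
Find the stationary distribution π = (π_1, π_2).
π_1 = 187/439, π_2 = 252/439

Solve πP = π with π_1 + π_2 = 1. From πP = π: π_1 · (1 − 14/17) + π_2 · 11/18 = π_1 ⇒ π_2 · 11/18 = π_1 · 14/17 ⇒ π_2/π_1 = (14/17)/(11/18) = 252/187. Together with π_1 + π_2 = 1:
  π_1 = (11/18)/(14/17 + 11/18) = (11/18)/(439/306) = 187/439,
  π_2 = (14/17)/(14/17 + 11/18) = (14/17)/(439/306) = 252/439.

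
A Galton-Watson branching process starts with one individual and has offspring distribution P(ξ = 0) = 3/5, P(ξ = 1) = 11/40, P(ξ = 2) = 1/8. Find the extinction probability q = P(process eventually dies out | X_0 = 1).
q = 1

Mean offspring μ = 0·3/5 + 1·11/40 + 2·1/8 = 21/40 ≤ 1. For μ ≤ 1 with offspring not concentrated at 1, the Galton-Watson process goes extinct almost surely, so q = 1.
(Algebraic check: The pgf is f(s) = 3/5 + 11/40·s + 1/8·s². The extinction probability q is the smallest fixed point of f in [0, 1]. Setting s = f(s):
  1/8·s² + (11/40 − 1)·s + 3/5 = 0
  1/8·s² − (3/5 + 1/8)·s + 3/5 = 0
which factors as (s − 1)·(1/8·s − 3/5) = 0, giving roots s = 1 and s = (3/5)/(1/8) = 24/5. Since 24/5 ≥ 1, the smallest root in [0, 1] is s = 1.)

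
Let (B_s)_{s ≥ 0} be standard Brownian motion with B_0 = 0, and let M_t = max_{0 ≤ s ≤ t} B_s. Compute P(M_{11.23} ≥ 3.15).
P(M_{11.23} ≥ 3.15) = 2·P(B_{11.23} ≥ 3.15) = 2(1 − Φ(3.15/√11.23)) ≈ 0.3472

By the reflection principle for Brownian motion, P(M_t ≥ a) = 2 · P(B_t ≥ a) for a ≥ 0. Since B_t ~ N(0, t), P(B_t ≥ 3.15) = 1 − Φ(3.15/√t) = 1 − Φ(3.15/√11.23) = 1 − Φ(0.9400). So
  P(M_{11.23} ≥ 3.15) = 2(1 − Φ(0.9400)) ≈ 0.3472.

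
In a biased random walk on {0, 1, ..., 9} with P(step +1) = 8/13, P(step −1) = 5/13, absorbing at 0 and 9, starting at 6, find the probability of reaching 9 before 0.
P(hit 9 before 0) = (1 − (5/8)^6) / (1 − (5/8)^9) = 326144/341769

Let u_k denote P(reach 9 before 0 | start at k). Boundary: u_0 = 0, u_9 = 1. Recurrence: u_k = 8/13·u_{k+1} + 5/13·u_{k-1} for 1 ≤ k ≤ 8. Try u_k = A + B·r^k with r = q/p = (5/13)/(8/13) = 5/8. Substitution satisfies the recurrence; boundary conditions give:
  u_k = (1 − r^k) / (1 − r^N) = (1 − (5/8)^6) / (1 − (5/8)^9) = 326144/341769.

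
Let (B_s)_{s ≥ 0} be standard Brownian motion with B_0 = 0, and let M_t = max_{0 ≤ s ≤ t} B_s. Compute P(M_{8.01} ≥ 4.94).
P(M_{8.01} ≥ 4.94) = 2·P(B_{8.01} ≥ 4.94) = 2(1 − Φ(4.94/√8.01)) ≈ 0.0809

By the reflection principle for Brownian motion, P(M_t ≥ a) = 2 · P(B_t ≥ a) for a ≥ 0. Since B_t ~ N(0, t), P(B_t ≥ 4.94) = 1 − Φ(4.94/√t) = 1 − Φ(4.94/√8.01) = 1 − Φ(1.7455). So
  P(M_{8.01} ≥ 4.94) = 2(1 − Φ(1.7455)) ≈ 0.0809.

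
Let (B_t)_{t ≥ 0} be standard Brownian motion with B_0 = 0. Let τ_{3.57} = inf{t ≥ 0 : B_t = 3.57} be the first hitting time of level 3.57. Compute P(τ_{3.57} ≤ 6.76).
P(τ_{3.57} ≤ 6.76) = 2(1 − Φ(3.57/√6.76)) = 2(1 − Φ(1.3731)) ≈ 0.1697

By the reflection principle for standard BM, P(τ_b ≤ t) = 2 · P(B_t ≥ b). Since B_t ~ N(0, t), P(B_t ≥ 3.57) = 1 − Φ(3.57/√t) = 1 − Φ(3.57/√6.76) = 1 − Φ(1.3731) ≈ 0.08486. Doubling: P(τ_{3.57} ≤ 6.76) ≈ 2 · 0.08486 = 0.16972 ≈ 0.1697.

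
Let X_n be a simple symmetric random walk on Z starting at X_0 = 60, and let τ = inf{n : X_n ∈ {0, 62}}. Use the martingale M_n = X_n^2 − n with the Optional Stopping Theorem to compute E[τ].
E[τ] = 120

M_n = X_n^2 − n is a martingale (since E[X_{n+1}^2 | F_n] = X_n^2 + 1). By OST (τ has finite mean in a bounded region), E[M_τ] = E[M_0] = X_0^2 − 0 = 60^2 = 3600. Also E[M_τ] = E[X_τ^2] − E[τ]. The walk exits at 0 or 62, with P(hit 62 first) = 60/62, so E[X_τ^2] = 62^2 · 60/62 + 0 = 3720. Thus E[τ] = E[X_τ^2] − E[M_τ] = 3720 − 3600 = 120 = 60(62 − 60) = 120.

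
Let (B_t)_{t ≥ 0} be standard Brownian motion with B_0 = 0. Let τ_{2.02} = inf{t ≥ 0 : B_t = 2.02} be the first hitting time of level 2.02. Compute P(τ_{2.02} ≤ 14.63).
P(τ_{2.02} ≤ 14.63) = 2(1 − Φ(2.02/√14.63)) = 2(1 − Φ(0.5281)) ≈ 0.5974

By the reflection principle for standard BM, P(τ_b ≤ t) = 2 · P(B_t ≥ b). Since B_t ~ N(0, t), P(B_t ≥ 2.02) = 1 − Φ(2.02/√t) = 1 − Φ(2.02/√14.63) = 1 − Φ(0.5281) ≈ 0.29871. Doubling: P(τ_{2.02} ≤ 14.63) ≈ 2 · 0.29871 = 0.59742 ≈ 0.5974.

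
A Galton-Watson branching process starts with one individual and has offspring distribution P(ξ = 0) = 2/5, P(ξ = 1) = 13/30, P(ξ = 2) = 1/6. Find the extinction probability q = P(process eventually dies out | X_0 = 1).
q = 1

Mean offspring μ = 0·2/5 + 1·13/30 + 2·1/6 = 23/30 ≤ 1. For μ ≤ 1 with offspring not concentrated at 1, the Galton-Watson process goes extinct almost surely, so q = 1.
(Algebraic check: The pgf is f(s) = 2/5 + 13/30·s + 1/6·s². The extinction probability q is the smallest fixed point of f in [0, 1]. Setting s = f(s):
  1/6·s² + (13/30 − 1)·s + 2/5 = 0
  1/6·s² − (2/5 + 1/6)·s + 2/5 = 0
which factors as (s − 1)·(1/6·s − 2/5) = 0, giving roots s = 1 and s = (2/5)/(1/6) = 12/5. Since 12/5 ≥ 1, the smallest root in [0, 1] is s = 1.)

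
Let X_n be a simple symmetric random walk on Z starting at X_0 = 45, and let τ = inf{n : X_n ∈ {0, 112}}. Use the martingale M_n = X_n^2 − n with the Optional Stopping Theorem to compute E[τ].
E[τ] = 3015

M_n = X_n^2 − n is a martingale (since E[X_{n+1}^2 | F_n] = X_n^2 + 1). By OST (τ has finite mean in a bounded region), E[M_τ] = E[M_0] = X_0^2 − 0 = 45^2 = 2025. Also E[M_τ] = E[X_τ^2] − E[τ]. The walk exits at 0 or 112, with P(hit 112 first) = 45/112, so E[X_τ^2] = 112^2 · 45/112 + 0 = 5040. Thus E[τ] = E[X_τ^2] − E[M_τ] = 5040 − 2025 = 3015 = 45(112 − 45) = 3015.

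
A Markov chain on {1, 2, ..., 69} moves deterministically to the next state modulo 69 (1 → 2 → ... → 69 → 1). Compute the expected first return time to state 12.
E[T_12 | X_0 = 12] = 69

The chain cycles deterministically, so starting at state 12 it returns in exactly 69 steps. Equivalently, the stationary distribution is uniform π_j = 1/69 for every state j, so by Kac's formula E[T_12] = 1/π_12 = 69.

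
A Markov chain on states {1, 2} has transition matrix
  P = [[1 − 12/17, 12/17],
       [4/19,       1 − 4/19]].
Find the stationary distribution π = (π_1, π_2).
π_1 = 17/74, π_2 = 57/74

Solve πP = π with π_1 + π_2 = 1. From πP = π: π_1 · (1 − 12/17) + π_2 · 4/19 = π_1 ⇒ π_2 · 4/19 = π_1 · 12/17 ⇒ π_2/π_1 = (12/17)/(4/19) = 57/17. Together with π_1 + π_2 = 1:
  π_1 = (4/19)/(12/17 + 4/19) = (4/19)/(296/323) = 17/74,
  π_2 = (12/17)/(12/17 + 4/19) = (12/17)/(296/323) = 57/74.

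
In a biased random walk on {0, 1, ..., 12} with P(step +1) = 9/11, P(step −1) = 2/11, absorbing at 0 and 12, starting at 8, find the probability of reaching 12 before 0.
P(hit 12 before 0) = (1 − (2/9)^8) / (1 − (2/9)^12) = 43151697/43151953

Let u_k denote P(reach 12 before 0 | start at k). Boundary: u_0 = 0, u_12 = 1. Recurrence: u_k = 9/11·u_{k+1} + 2/11·u_{k-1} for 1 ≤ k ≤ 11. Try u_k = A + B·r^k with r = q/p = (2/11)/(9/11) = 2/9. Substitution satisfies the recurrence; boundary conditions give:
  u_k = (1 − r^k) / (1 − r^N) = (1 − (2/9)^8) / (1 − (2/9)^12) = 43151697/43151953.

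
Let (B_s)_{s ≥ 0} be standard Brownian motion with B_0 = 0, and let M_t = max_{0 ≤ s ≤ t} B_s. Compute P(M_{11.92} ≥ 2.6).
P(M_{11.92} ≥ 2.6) = 2·P(B_{11.92} ≥ 2.6) = 2(1 − Φ(2.6/√11.92)) ≈ 0.4514

By the reflection principle for Brownian motion, P(M_t ≥ a) = 2 · P(B_t ≥ a) for a ≥ 0. Since B_t ~ N(0, t), P(B_t ≥ 2.6) = 1 − Φ(2.6/√t) = 1 − Φ(2.6/√11.92) = 1 − Φ(0.7531). So
  P(M_{11.92} ≥ 2.6) = 2(1 − Φ(0.7531)) ≈ 0.4514.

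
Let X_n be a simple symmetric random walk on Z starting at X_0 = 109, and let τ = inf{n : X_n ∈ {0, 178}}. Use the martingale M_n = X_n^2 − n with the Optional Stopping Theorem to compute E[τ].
E[τ] = 7521

M_n = X_n^2 − n is a martingale (since E[X_{n+1}^2 | F_n] = X_n^2 + 1). By OST (τ has finite mean in a bounded region), E[M_τ] = E[M_0] = X_0^2 − 0 = 109^2 = 11881. Also E[M_τ] = E[X_τ^2] − E[τ]. The walk exits at 0 or 178, with P(hit 178 first) = 109/178, so E[X_τ^2] = 178^2 · 109/178 + 0 = 19402. Thus E[τ] = E[X_τ^2] − E[M_τ] = 19402 − 11881 = 7521 = 109(178 − 109) = 7521.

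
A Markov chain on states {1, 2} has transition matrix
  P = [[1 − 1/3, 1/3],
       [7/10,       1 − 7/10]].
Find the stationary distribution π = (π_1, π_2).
π_1 = 21/31, π_2 = 10/31

Solve πP = π with π_1 + π_2 = 1. From πP = π: π_1 · (1 − 1/3) + π_2 · 7/10 = π_1 ⇒ π_2 · 7/10 = π_1 · 1/3 ⇒ π_2/π_1 = (1/3)/(7/10) = 10/21. Together with π_1 + π_2 = 1:
  π_1 = (7/10)/(1/3 + 7/10) = (7/10)/(31/30) = 21/31,
  π_2 = (1/3)/(1/3 + 7/10) = (1/3)/(31/30) = 10/31.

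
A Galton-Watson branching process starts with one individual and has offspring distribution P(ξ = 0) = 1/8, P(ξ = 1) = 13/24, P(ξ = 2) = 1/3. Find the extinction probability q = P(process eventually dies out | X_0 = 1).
q = 3/8

The pgf is f(s) = 1/8 + 13/24·s + 1/3·s². The extinction probability q is the smallest fixed point of f in [0, 1]. Setting s = f(s):
  1/3·s² + (13/24 − 1)·s + 1/8 = 0
  1/3·s² − (1/8 + 1/3)·s + 1/8 = 0
which factors as (s − 1)·(1/3·s − 1/8) = 0, giving roots s = 1 and s = (1/8)/(1/3) = 3/8.
Mean offspring μ = 13/24 + 2·1/3 = 29/24 > 1 (supercritical), so q < 1. The extinction probability is the smaller root: q = (1/8)/(1/3) = 3/8.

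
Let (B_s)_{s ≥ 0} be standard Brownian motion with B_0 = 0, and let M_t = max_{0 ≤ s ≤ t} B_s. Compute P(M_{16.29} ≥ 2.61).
P(M_{16.29} ≥ 2.61) = 2·P(B_{16.29} ≥ 2.61) = 2(1 − Φ(2.61/√16.29)) ≈ 0.5178

By the reflection principle for Brownian motion, P(M_t ≥ a) = 2 · P(B_t ≥ a) for a ≥ 0. Since B_t ~ N(0, t), P(B_t ≥ 2.61) = 1 − Φ(2.61/√t) = 1 − Φ(2.61/√16.29) = 1 − Φ(0.6467). So
  P(M_{16.29} ≥ 2.61) = 2(1 − Φ(0.6467)) ≈ 0.5178.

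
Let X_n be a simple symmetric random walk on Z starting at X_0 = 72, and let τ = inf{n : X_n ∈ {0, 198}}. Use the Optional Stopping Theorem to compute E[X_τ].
E[X_τ] = 72

X_n is a martingale and τ is a bounded-mean stopping time (indeed τ is finite a.s. with bounded expectation since the walk is in a bounded region). By the OST, E[X_τ] = E[X_0] = 72. Equivalently: E[X_τ] = 198 · P(hit 198 first) + 0 · P(hit 0 first) = 198 · (72/198) = 72.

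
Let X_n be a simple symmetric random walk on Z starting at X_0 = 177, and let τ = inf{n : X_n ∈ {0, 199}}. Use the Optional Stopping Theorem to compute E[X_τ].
E[X_τ] = 177

X_n is a martingale and τ is a bounded-mean stopping time (indeed τ is finite a.s. with bounded expectation since the walk is in a bounded region). By the OST, E[X_τ] = E[X_0] = 177. Equivalently: E[X_τ] = 199 · P(hit 199 first) + 0 · P(hit 0 first) = 199 · (177/199) = 177.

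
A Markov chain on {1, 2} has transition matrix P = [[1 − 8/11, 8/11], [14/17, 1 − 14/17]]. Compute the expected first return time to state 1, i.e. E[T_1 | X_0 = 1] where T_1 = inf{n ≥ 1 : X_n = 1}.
E[T_1 | X_0 = 1] = 1/π_1 = 145/77

For an irreducible recurrent Markov chain with stationary distribution π, E[T_i | X_0 = i] = 1/π_i (Kac's formula). Here π_1 = (14/17)/(8/11 + 14/17) = (14/17)/(290/187) = 77/145, so E[T_1 | X_0 = 1] = 1/π_1 = (8/11 + 14/17)/(14/17) = (290/187)/(14/17) = 145/77.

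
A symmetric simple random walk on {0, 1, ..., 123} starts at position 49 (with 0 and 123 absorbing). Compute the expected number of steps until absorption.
E[τ | X_0 = 49] = 3626

Let v_k = E[τ | X_0 = k]. Boundary: v_0 = v_123 = 0. Recurrence: v_k = 1 + (v_{k-1} + v_{k+1})/2 for 1 ≤ k ≤ 122. The particular solution to v_k − (v_{k-1} + v_{k+1})/2 = 1 is v_k = −k^2. Adding homogeneous solution A + B k and matching boundaries gives v_k = k (123 − k). Substituting k = 49: v_49 = 49 · 74 = 3626.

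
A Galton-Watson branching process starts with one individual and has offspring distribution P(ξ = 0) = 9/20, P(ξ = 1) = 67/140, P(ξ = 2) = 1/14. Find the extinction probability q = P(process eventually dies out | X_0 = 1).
q = 1

Mean offspring μ = 0·9/20 + 1·67/140 + 2·1/14 = 87/140 ≤ 1. For μ ≤ 1 with offspring not concentrated at 1, the Galton-Watson process goes extinct almost surely, so q = 1.
(Algebraic check: The pgf is f(s) = 9/20 + 67/140·s + 1/14·s². The extinction probability q is the smallest fixed point of f in [0, 1]. Setting s = f(s):
  1/14·s² + (67/140 − 1)·s + 9/20 = 0
  1/14·s² − (9/20 + 1/14)·s + 9/20 = 0
which factors as (s − 1)·(1/14·s − 9/20) = 0, giving roots s = 1 and s = (9/20)/(1/14) = 63/10. Since 63/10 ≥ 1, the smallest root in [0, 1] is s = 1.)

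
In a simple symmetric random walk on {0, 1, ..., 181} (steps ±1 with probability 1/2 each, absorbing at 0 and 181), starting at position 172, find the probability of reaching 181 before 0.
P(hit 181 before 0) = 172/181

Let u_k = P(hit 181 before 0 | start at k). Then u_0 = 0, u_181 = 1, and u_k = u_{k-1}/2 + u_{k+1}/2 for 1 ≤ k ≤ 180. This harmonic recurrence is solved by u_k = k/181, giving u_172 = 172/181.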